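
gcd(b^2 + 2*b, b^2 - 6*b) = b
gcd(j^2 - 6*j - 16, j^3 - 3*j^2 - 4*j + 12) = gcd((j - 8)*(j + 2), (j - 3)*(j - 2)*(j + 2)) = j + 2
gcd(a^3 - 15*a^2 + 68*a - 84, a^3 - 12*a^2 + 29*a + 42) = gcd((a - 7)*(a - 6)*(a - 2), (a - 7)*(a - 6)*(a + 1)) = a^2 - 13*a + 42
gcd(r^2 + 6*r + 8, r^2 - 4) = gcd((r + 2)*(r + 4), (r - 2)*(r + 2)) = r + 2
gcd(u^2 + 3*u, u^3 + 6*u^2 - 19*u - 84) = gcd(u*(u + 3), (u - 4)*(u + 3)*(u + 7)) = u + 3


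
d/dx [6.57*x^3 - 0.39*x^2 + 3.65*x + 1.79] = 19.71*x^2 - 0.78*x + 3.65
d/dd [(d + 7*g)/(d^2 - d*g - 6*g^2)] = (d^2 - d*g - 6*g^2 - (d + 7*g)*(2*d - g))/(-d^2 + d*g + 6*g^2)^2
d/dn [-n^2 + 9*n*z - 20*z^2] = -2*n + 9*z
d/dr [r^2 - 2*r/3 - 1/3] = 2*r - 2/3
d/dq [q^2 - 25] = 2*q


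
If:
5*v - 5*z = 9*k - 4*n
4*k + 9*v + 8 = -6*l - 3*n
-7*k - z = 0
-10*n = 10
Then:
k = -z/7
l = -107*z/105 - 61/30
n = -1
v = 26*z/35 + 4/5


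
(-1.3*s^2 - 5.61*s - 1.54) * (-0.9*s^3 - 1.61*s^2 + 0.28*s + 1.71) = 1.17*s^5 + 7.142*s^4 + 10.0541*s^3 - 1.3144*s^2 - 10.0243*s - 2.6334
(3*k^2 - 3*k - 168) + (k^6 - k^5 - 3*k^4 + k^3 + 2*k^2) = k^6 - k^5 - 3*k^4 + k^3 + 5*k^2 - 3*k - 168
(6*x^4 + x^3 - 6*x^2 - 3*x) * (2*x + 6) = 12*x^5 + 38*x^4 - 6*x^3 - 42*x^2 - 18*x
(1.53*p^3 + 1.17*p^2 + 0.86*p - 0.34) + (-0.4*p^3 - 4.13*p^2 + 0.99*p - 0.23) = 1.13*p^3 - 2.96*p^2 + 1.85*p - 0.57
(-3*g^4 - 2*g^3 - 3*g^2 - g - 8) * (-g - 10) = 3*g^5 + 32*g^4 + 23*g^3 + 31*g^2 + 18*g + 80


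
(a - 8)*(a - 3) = a^2 - 11*a + 24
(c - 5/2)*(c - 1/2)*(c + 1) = c^3 - 2*c^2 - 7*c/4 + 5/4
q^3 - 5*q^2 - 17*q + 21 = (q - 7)*(q - 1)*(q + 3)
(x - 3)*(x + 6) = x^2 + 3*x - 18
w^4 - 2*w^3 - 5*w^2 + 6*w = w*(w - 3)*(w - 1)*(w + 2)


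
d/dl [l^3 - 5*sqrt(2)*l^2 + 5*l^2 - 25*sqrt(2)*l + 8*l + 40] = 3*l^2 - 10*sqrt(2)*l + 10*l - 25*sqrt(2) + 8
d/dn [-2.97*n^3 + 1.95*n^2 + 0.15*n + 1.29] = -8.91*n^2 + 3.9*n + 0.15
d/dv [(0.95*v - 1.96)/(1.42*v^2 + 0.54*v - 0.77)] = (-1.349*v^2 + 5.5664*v + 0.3269)/(2.0164*v^4 + 1.5336*v^3 - 1.8952*v^2 - 0.8316*v + 0.5929)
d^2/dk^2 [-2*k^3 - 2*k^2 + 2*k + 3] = -12*k - 4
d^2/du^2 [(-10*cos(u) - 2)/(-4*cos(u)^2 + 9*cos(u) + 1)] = 2*(180*(1 - cos(2*u))^2*cos(u) + 61*(1 - cos(2*u))^2 - 59*cos(u) + 222*cos(2*u) + 123*cos(3*u) - 40*cos(5*u) - 102)/(9*cos(u) - 2*cos(2*u) - 1)^3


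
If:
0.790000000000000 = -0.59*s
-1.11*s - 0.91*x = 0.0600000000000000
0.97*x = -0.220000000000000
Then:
No Solution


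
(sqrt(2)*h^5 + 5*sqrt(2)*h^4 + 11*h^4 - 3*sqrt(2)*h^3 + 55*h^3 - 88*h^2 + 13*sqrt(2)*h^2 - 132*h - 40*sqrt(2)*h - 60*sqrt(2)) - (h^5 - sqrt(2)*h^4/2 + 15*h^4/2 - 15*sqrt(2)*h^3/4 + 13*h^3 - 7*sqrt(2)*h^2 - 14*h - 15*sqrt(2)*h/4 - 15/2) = -h^5 + sqrt(2)*h^5 + 7*h^4/2 + 11*sqrt(2)*h^4/2 + 3*sqrt(2)*h^3/4 + 42*h^3 - 88*h^2 + 20*sqrt(2)*h^2 - 118*h - 145*sqrt(2)*h/4 - 60*sqrt(2) + 15/2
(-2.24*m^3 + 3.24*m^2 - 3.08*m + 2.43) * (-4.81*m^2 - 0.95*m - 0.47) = 10.7744*m^5 - 13.4564*m^4 + 12.7896*m^3 - 10.2851*m^2 - 0.8609*m - 1.1421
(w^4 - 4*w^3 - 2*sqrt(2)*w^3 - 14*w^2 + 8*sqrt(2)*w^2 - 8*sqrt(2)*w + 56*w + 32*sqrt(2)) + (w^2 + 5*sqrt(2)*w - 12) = w^4 - 4*w^3 - 2*sqrt(2)*w^3 - 13*w^2 + 8*sqrt(2)*w^2 - 3*sqrt(2)*w + 56*w - 12 + 32*sqrt(2)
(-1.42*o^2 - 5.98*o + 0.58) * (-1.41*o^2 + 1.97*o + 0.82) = 2.0022*o^4 + 5.6344*o^3 - 13.7628*o^2 - 3.761*o + 0.4756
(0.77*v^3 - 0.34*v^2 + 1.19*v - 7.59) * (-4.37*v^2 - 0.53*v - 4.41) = -3.3649*v^5 + 1.0777*v^4 - 8.4158*v^3 + 34.037*v^2 - 1.2252*v + 33.4719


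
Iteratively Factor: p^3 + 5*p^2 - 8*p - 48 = (p + 4)*(p^2 + p - 12) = (p - 3)*(p + 4)*(p + 4)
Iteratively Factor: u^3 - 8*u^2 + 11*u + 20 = (u + 1)*(u^2 - 9*u + 20) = (u - 5)*(u + 1)*(u - 4)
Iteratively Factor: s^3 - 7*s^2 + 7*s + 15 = (s - 3)*(s^2 - 4*s - 5) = (s - 5)*(s - 3)*(s + 1)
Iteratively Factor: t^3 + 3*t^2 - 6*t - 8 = (t + 1)*(t^2 + 2*t - 8) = (t + 1)*(t + 4)*(t - 2)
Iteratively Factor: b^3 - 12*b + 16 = (b - 2)*(b^2 + 2*b - 8) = (b - 2)^2*(b + 4)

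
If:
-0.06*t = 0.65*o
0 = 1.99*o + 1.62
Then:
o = -0.81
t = 8.82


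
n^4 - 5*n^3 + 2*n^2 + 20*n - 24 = (n - 3)*(n - 2)^2*(n + 2)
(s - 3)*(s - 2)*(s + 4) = s^3 - s^2 - 14*s + 24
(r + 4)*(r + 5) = r^2 + 9*r + 20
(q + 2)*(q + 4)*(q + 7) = q^3 + 13*q^2 + 50*q + 56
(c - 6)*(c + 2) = c^2 - 4*c - 12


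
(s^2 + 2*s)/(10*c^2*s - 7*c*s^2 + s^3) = (s + 2)/(10*c^2 - 7*c*s + s^2)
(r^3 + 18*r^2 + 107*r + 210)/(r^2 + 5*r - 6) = (r^2 + 12*r + 35)/(r - 1)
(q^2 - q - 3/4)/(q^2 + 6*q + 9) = (q^2 - q - 3/4)/(q^2 + 6*q + 9)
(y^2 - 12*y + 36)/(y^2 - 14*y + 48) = (y - 6)/(y - 8)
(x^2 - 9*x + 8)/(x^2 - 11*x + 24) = (x - 1)/(x - 3)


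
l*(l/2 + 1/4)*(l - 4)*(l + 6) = l^4/2 + 5*l^3/4 - 23*l^2/2 - 6*l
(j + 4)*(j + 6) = j^2 + 10*j + 24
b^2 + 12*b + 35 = (b + 5)*(b + 7)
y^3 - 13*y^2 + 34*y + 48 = (y - 8)*(y - 6)*(y + 1)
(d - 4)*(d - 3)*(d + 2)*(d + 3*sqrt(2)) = d^4 - 5*d^3 + 3*sqrt(2)*d^3 - 15*sqrt(2)*d^2 - 2*d^2 - 6*sqrt(2)*d + 24*d + 72*sqrt(2)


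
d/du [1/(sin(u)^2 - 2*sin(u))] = 2*(1 - sin(u))*cos(u)/((sin(u) - 2)^2*sin(u)^2)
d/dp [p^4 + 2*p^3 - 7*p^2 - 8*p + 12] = 4*p^3 + 6*p^2 - 14*p - 8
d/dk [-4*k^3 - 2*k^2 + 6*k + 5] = -12*k^2 - 4*k + 6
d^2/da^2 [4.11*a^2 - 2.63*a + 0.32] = 8.22000000000000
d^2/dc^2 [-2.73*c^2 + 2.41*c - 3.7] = -5.46000000000000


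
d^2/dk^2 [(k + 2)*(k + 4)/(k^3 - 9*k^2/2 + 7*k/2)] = 4*(4*k^6 + 72*k^5 - 174*k^4 - 687*k^3 + 2280*k^2 - 1512*k + 392)/(k^3*(8*k^6 - 108*k^5 + 570*k^4 - 1485*k^3 + 1995*k^2 - 1323*k + 343))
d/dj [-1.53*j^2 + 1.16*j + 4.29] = 1.16 - 3.06*j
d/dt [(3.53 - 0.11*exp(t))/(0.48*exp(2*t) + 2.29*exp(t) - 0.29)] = (0.0528*exp(2*t) - 3.3888*exp(t) - 8.0518)*exp(t)/(0.2304*exp(4*t) + 2.1984*exp(3*t) + 4.9657*exp(2*t) - 1.3282*exp(t) + 0.0841)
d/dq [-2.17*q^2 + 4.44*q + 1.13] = 4.44 - 4.34*q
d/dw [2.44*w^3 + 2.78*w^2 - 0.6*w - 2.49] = 7.32*w^2 + 5.56*w - 0.6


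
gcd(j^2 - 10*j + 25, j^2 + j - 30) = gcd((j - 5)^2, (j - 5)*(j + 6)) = j - 5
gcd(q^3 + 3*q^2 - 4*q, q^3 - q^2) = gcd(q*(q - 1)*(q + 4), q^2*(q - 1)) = q^2 - q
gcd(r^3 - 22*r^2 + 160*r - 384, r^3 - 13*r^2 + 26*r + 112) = r - 8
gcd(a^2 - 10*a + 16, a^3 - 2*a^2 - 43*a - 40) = a - 8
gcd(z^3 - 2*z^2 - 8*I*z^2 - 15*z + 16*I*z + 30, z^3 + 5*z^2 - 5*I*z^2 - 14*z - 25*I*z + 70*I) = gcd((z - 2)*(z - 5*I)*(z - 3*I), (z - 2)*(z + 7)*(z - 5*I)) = z^2 + z*(-2 - 5*I) + 10*I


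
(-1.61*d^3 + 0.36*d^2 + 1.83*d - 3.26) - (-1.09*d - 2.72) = -1.61*d^3 + 0.36*d^2 + 2.92*d - 0.54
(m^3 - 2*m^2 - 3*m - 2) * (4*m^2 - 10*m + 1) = 4*m^5 - 18*m^4 + 9*m^3 + 20*m^2 + 17*m - 2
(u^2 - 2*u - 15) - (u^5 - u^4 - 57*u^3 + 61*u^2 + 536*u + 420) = -u^5 + u^4 + 57*u^3 - 60*u^2 - 538*u - 435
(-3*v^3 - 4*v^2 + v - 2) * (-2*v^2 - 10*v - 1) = 6*v^5 + 38*v^4 + 41*v^3 - 2*v^2 + 19*v + 2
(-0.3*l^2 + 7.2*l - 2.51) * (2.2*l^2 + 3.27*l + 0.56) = -0.66*l^4 + 14.859*l^3 + 17.854*l^2 - 4.1757*l - 1.4056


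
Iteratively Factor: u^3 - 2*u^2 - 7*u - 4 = (u + 1)*(u^2 - 3*u - 4) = (u - 4)*(u + 1)*(u + 1)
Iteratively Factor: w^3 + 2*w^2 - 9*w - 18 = (w + 2)*(w^2 - 9) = (w + 2)*(w + 3)*(w - 3)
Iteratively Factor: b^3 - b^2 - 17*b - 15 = (b + 1)*(b^2 - 2*b - 15) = (b - 5)*(b + 1)*(b + 3)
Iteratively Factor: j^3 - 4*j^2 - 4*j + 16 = (j - 2)*(j^2 - 2*j - 8) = (j - 2)*(j + 2)*(j - 4)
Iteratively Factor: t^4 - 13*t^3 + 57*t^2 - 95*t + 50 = (t - 1)*(t^3 - 12*t^2 + 45*t - 50) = (t - 2)*(t - 1)*(t^2 - 10*t + 25) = (t - 5)*(t - 2)*(t - 1)*(t - 5)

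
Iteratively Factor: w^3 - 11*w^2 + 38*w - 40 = (w - 2)*(w^2 - 9*w + 20) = (w - 5)*(w - 2)*(w - 4)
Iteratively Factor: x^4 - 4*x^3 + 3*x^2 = (x)*(x^3 - 4*x^2 + 3*x) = x^2*(x^2 - 4*x + 3) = x^2*(x - 1)*(x - 3)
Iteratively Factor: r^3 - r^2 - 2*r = (r - 2)*(r^2 + r) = (r - 2)*(r + 1)*(r)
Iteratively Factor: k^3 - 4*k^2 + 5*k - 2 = (k - 1)*(k^2 - 3*k + 2) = (k - 2)*(k - 1)*(k - 1)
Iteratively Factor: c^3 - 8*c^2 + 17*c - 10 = (c - 1)*(c^2 - 7*c + 10) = (c - 5)*(c - 1)*(c - 2)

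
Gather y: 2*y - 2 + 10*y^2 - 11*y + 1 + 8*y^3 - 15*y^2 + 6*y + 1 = 8*y^3 - 5*y^2 - 3*y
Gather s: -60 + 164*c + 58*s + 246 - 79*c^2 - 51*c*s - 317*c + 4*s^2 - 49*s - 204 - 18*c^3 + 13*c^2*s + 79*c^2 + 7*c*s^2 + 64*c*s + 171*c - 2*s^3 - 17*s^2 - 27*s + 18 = -18*c^3 + 18*c - 2*s^3 + s^2*(7*c - 13) + s*(13*c^2 + 13*c - 18)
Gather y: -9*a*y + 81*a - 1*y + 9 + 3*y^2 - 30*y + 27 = 81*a + 3*y^2 + y*(-9*a - 31) + 36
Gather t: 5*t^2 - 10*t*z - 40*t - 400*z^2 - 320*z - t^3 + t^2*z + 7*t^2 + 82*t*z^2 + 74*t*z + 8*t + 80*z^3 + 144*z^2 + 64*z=-t^3 + t^2*(z + 12) + t*(82*z^2 + 64*z - 32) + 80*z^3 - 256*z^2 - 256*z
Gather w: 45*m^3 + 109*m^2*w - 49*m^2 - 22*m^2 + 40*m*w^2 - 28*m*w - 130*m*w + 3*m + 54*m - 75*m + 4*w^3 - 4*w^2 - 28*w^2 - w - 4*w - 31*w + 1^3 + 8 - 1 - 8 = 45*m^3 - 71*m^2 - 18*m + 4*w^3 + w^2*(40*m - 32) + w*(109*m^2 - 158*m - 36)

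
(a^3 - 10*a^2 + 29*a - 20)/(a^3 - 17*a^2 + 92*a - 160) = (a - 1)/(a - 8)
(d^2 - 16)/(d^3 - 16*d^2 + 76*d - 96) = (d^2 - 16)/(d^3 - 16*d^2 + 76*d - 96)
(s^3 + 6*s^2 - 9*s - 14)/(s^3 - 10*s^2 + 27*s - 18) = (s^3 + 6*s^2 - 9*s - 14)/(s^3 - 10*s^2 + 27*s - 18)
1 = 1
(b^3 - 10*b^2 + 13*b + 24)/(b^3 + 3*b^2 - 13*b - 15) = (b - 8)/(b + 5)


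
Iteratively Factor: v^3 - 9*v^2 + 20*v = (v - 4)*(v^2 - 5*v) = v*(v - 4)*(v - 5)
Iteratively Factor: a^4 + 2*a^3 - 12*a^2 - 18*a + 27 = (a + 3)*(a^3 - a^2 - 9*a + 9) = (a - 1)*(a + 3)*(a^2 - 9) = (a - 3)*(a - 1)*(a + 3)*(a + 3)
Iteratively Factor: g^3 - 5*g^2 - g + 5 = (g + 1)*(g^2 - 6*g + 5) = (g - 5)*(g + 1)*(g - 1)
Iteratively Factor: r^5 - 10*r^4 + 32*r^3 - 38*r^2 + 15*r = (r - 1)*(r^4 - 9*r^3 + 23*r^2 - 15*r) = (r - 3)*(r - 1)*(r^3 - 6*r^2 + 5*r) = r*(r - 3)*(r - 1)*(r^2 - 6*r + 5) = r*(r - 5)*(r - 3)*(r - 1)*(r - 1)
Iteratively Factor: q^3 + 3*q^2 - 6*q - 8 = (q + 1)*(q^2 + 2*q - 8) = (q + 1)*(q + 4)*(q - 2)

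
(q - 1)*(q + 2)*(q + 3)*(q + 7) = q^4 + 11*q^3 + 29*q^2 + q - 42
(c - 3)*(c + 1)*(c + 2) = c^3 - 7*c - 6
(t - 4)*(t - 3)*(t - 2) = t^3 - 9*t^2 + 26*t - 24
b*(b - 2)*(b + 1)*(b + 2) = b^4 + b^3 - 4*b^2 - 4*b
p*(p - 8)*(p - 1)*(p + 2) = p^4 - 7*p^3 - 10*p^2 + 16*p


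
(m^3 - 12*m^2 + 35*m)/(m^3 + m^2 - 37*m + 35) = m*(m - 7)/(m^2 + 6*m - 7)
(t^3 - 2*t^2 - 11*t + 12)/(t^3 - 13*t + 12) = (t^2 - t - 12)/(t^2 + t - 12)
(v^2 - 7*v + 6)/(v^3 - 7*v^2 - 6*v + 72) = (v - 1)/(v^2 - v - 12)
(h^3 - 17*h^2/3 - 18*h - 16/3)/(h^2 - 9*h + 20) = (3*h^3 - 17*h^2 - 54*h - 16)/(3*(h^2 - 9*h + 20))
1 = 1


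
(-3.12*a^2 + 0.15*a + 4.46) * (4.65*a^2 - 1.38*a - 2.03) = -14.508*a^4 + 5.0031*a^3 + 26.8656*a^2 - 6.4593*a - 9.0538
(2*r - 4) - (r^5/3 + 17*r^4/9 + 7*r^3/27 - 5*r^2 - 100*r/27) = -r^5/3 - 17*r^4/9 - 7*r^3/27 + 5*r^2 + 154*r/27 - 4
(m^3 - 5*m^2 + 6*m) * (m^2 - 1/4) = m^5 - 5*m^4 + 23*m^3/4 + 5*m^2/4 - 3*m/2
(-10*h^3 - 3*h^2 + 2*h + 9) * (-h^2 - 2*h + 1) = 10*h^5 + 23*h^4 - 6*h^3 - 16*h^2 - 16*h + 9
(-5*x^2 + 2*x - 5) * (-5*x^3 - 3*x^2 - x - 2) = 25*x^5 + 5*x^4 + 24*x^3 + 23*x^2 + x + 10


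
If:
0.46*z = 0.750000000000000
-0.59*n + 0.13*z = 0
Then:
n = 0.36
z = 1.63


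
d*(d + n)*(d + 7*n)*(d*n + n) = d^4*n + 8*d^3*n^2 + d^3*n + 7*d^2*n^3 + 8*d^2*n^2 + 7*d*n^3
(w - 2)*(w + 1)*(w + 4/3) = w^3 + w^2/3 - 10*w/3 - 8/3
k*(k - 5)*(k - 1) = k^3 - 6*k^2 + 5*k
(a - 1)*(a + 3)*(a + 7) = a^3 + 9*a^2 + 11*a - 21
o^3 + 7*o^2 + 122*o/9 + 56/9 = (o + 2/3)*(o + 7/3)*(o + 4)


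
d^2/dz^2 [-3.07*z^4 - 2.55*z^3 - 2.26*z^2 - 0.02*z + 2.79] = -36.84*z^2 - 15.3*z - 4.52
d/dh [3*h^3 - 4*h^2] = h*(9*h - 8)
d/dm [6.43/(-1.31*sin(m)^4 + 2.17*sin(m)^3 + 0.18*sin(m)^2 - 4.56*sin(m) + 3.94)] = (33.6932*sin(m)^3 - 41.8593*sin(m)^2 - 2.3148*sin(m) + 29.3208)*cos(m)/(-1.31*sin(m)^4 + 2.17*sin(m)^3 + 0.18*sin(m)^2 - 4.56*sin(m) + 3.94)^2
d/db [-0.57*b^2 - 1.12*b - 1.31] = -1.14*b - 1.12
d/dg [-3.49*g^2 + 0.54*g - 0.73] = 0.54 - 6.98*g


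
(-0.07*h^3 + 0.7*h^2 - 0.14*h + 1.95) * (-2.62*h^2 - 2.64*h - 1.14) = 0.1834*h^5 - 1.6492*h^4 - 1.4014*h^3 - 5.5374*h^2 - 4.9884*h - 2.223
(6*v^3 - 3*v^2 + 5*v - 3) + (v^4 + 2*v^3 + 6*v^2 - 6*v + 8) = v^4 + 8*v^3 + 3*v^2 - v + 5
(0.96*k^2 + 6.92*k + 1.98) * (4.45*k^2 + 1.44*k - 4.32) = 4.272*k^4 + 32.1764*k^3 + 14.6286*k^2 - 27.0432*k - 8.5536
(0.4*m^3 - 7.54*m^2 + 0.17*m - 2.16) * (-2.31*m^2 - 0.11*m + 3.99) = -0.924*m^5 + 17.3734*m^4 + 2.0327*m^3 - 25.1137*m^2 + 0.9159*m - 8.6184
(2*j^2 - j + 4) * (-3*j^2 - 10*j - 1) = -6*j^4 - 17*j^3 - 4*j^2 - 39*j - 4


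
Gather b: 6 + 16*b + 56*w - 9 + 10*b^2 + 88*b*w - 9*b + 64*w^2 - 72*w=10*b^2 + b*(88*w + 7) + 64*w^2 - 16*w - 3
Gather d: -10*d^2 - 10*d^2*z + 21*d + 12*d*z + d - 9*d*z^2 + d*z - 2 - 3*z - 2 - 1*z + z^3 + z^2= d^2*(-10*z - 10) + d*(-9*z^2 + 13*z + 22) + z^3 + z^2 - 4*z - 4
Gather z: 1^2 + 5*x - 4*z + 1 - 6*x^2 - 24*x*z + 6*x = -6*x^2 + 11*x + z*(-24*x - 4) + 2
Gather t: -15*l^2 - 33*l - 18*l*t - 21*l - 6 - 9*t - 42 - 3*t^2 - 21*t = -15*l^2 - 54*l - 3*t^2 + t*(-18*l - 30) - 48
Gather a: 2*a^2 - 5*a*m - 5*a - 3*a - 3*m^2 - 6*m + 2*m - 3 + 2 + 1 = 2*a^2 + a*(-5*m - 8) - 3*m^2 - 4*m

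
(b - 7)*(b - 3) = b^2 - 10*b + 21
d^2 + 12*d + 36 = (d + 6)^2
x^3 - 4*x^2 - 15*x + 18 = (x - 6)*(x - 1)*(x + 3)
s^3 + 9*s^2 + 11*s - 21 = (s - 1)*(s + 3)*(s + 7)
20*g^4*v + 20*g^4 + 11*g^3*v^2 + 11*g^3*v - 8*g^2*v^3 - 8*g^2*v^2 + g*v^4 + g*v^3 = (-5*g + v)*(-4*g + v)*(g + v)*(g*v + g)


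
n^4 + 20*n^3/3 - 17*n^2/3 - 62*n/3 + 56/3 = (n - 4/3)*(n - 1)*(n + 2)*(n + 7)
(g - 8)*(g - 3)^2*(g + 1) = g^4 - 13*g^3 + 43*g^2 - 15*g - 72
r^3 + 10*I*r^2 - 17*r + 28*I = (r - I)*(r + 4*I)*(r + 7*I)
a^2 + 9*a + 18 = (a + 3)*(a + 6)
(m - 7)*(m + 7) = m^2 - 49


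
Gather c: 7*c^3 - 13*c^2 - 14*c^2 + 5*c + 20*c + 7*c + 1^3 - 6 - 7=7*c^3 - 27*c^2 + 32*c - 12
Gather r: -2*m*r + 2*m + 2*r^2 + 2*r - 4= 2*m + 2*r^2 + r*(2 - 2*m) - 4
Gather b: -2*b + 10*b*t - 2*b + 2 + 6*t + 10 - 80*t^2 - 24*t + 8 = b*(10*t - 4) - 80*t^2 - 18*t + 20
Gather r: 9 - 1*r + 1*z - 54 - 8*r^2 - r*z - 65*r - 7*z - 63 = -8*r^2 + r*(-z - 66) - 6*z - 108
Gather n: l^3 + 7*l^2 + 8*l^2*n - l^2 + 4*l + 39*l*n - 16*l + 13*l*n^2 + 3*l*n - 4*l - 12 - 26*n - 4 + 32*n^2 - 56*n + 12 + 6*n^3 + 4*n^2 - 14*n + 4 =l^3 + 6*l^2 - 16*l + 6*n^3 + n^2*(13*l + 36) + n*(8*l^2 + 42*l - 96)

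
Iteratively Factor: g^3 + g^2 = (g)*(g^2 + g) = g^2*(g + 1)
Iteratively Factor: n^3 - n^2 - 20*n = (n)*(n^2 - n - 20) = n*(n - 5)*(n + 4)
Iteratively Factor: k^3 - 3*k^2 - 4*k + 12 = (k - 3)*(k^2 - 4) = (k - 3)*(k - 2)*(k + 2)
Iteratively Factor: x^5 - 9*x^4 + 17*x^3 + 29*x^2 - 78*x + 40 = (x - 1)*(x^4 - 8*x^3 + 9*x^2 + 38*x - 40) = (x - 1)*(x + 2)*(x^3 - 10*x^2 + 29*x - 20) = (x - 4)*(x - 1)*(x + 2)*(x^2 - 6*x + 5) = (x - 5)*(x - 4)*(x - 1)*(x + 2)*(x - 1)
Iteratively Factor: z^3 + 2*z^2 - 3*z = (z)*(z^2 + 2*z - 3) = z*(z - 1)*(z + 3)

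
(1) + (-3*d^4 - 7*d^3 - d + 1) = -3*d^4 - 7*d^3 - d + 2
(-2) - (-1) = -1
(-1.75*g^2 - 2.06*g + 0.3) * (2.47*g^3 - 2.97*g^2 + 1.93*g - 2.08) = -4.3225*g^5 + 0.1093*g^4 + 3.4817*g^3 - 1.2268*g^2 + 4.8638*g - 0.624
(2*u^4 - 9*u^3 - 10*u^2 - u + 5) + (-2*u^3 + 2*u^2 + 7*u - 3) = 2*u^4 - 11*u^3 - 8*u^2 + 6*u + 2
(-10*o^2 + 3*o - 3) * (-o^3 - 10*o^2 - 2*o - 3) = 10*o^5 + 97*o^4 - 7*o^3 + 54*o^2 - 3*o + 9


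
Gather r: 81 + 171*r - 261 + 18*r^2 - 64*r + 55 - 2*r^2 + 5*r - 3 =16*r^2 + 112*r - 128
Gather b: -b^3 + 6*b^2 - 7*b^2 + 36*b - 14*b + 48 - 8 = -b^3 - b^2 + 22*b + 40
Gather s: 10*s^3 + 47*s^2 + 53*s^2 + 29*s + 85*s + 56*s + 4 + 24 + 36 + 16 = 10*s^3 + 100*s^2 + 170*s + 80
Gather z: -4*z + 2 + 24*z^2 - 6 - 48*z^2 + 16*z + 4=-24*z^2 + 12*z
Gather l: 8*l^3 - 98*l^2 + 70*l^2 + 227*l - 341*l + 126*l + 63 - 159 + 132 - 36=8*l^3 - 28*l^2 + 12*l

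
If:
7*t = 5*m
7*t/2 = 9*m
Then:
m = 0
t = 0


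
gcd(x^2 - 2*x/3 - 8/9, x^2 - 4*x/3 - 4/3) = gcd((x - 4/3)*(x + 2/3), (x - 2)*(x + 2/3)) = x + 2/3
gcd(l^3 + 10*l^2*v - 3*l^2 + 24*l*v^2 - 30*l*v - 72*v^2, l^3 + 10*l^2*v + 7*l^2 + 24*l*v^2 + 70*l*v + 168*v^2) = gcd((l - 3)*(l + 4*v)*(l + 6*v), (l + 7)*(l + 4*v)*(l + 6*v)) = l^2 + 10*l*v + 24*v^2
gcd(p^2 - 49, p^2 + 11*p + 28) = p + 7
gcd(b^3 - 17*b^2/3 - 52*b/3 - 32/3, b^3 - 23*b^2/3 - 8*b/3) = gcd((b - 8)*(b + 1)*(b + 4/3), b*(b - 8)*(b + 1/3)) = b - 8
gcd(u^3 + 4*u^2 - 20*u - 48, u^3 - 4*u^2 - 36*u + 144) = u^2 + 2*u - 24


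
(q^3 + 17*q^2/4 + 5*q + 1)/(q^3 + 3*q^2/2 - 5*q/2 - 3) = (4*q^2 + 9*q + 2)/(2*(2*q^2 - q - 3))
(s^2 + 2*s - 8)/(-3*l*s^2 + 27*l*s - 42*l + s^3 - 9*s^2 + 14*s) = (s + 4)/(-3*l*s + 21*l + s^2 - 7*s)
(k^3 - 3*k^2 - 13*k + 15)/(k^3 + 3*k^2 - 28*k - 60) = (k^2 + 2*k - 3)/(k^2 + 8*k + 12)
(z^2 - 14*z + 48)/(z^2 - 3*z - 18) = (z - 8)/(z + 3)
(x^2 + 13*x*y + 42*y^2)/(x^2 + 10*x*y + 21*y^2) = (x + 6*y)/(x + 3*y)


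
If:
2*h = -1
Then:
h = -1/2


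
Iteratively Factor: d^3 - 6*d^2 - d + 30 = (d + 2)*(d^2 - 8*d + 15) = (d - 3)*(d + 2)*(d - 5)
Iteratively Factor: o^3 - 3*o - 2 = (o + 1)*(o^2 - o - 2) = (o + 1)^2*(o - 2)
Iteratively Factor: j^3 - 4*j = (j - 2)*(j^2 + 2*j) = (j - 2)*(j + 2)*(j)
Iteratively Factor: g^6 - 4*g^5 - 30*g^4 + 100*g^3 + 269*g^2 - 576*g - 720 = (g - 3)*(g^5 - g^4 - 33*g^3 + g^2 + 272*g + 240) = (g - 3)*(g + 3)*(g^4 - 4*g^3 - 21*g^2 + 64*g + 80) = (g - 5)*(g - 3)*(g + 3)*(g^3 + g^2 - 16*g - 16) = (g - 5)*(g - 3)*(g + 1)*(g + 3)*(g^2 - 16) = (g - 5)*(g - 4)*(g - 3)*(g + 1)*(g + 3)*(g + 4)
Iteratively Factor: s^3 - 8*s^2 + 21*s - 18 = (s - 3)*(s^2 - 5*s + 6) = (s - 3)*(s - 2)*(s - 3)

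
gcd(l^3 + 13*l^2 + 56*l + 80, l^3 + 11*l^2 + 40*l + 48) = l^2 + 8*l + 16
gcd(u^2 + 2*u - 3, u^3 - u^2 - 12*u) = u + 3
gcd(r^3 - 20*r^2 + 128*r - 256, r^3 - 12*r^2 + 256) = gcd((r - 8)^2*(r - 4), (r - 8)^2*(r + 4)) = r^2 - 16*r + 64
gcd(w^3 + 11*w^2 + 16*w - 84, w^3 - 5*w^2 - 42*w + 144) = w + 6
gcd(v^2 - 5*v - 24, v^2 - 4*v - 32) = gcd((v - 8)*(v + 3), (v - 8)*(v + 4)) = v - 8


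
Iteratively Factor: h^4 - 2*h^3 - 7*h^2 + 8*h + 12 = (h + 2)*(h^3 - 4*h^2 + h + 6) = (h + 1)*(h + 2)*(h^2 - 5*h + 6) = (h - 3)*(h + 1)*(h + 2)*(h - 2)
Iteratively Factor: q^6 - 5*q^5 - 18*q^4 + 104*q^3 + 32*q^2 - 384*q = (q - 4)*(q^5 - q^4 - 22*q^3 + 16*q^2 + 96*q) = q*(q - 4)*(q^4 - q^3 - 22*q^2 + 16*q + 96) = q*(q - 4)*(q + 2)*(q^3 - 3*q^2 - 16*q + 48) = q*(q - 4)*(q - 3)*(q + 2)*(q^2 - 16) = q*(q - 4)*(q - 3)*(q + 2)*(q + 4)*(q - 4)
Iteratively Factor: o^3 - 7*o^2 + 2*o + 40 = (o + 2)*(o^2 - 9*o + 20) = (o - 4)*(o + 2)*(o - 5)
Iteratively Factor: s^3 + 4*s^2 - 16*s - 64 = (s + 4)*(s^2 - 16) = (s + 4)^2*(s - 4)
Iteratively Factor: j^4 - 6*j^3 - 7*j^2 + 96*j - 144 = (j - 3)*(j^3 - 3*j^2 - 16*j + 48) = (j - 4)*(j - 3)*(j^2 + j - 12) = (j - 4)*(j - 3)*(j + 4)*(j - 3)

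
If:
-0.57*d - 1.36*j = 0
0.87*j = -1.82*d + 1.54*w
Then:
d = 1.05815187187389*w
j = -0.443490122770677*w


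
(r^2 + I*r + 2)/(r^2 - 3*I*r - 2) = (r + 2*I)/(r - 2*I)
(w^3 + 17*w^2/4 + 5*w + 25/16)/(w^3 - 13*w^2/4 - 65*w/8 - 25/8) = (w + 5/2)/(w - 5)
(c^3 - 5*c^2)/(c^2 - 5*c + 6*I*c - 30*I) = c^2/(c + 6*I)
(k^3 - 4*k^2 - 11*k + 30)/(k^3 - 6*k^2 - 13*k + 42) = (k - 5)/(k - 7)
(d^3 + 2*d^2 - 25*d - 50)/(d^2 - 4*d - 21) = (-d^3 - 2*d^2 + 25*d + 50)/(-d^2 + 4*d + 21)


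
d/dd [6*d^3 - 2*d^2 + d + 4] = 18*d^2 - 4*d + 1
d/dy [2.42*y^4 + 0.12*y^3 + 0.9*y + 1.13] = 9.68*y^3 + 0.36*y^2 + 0.9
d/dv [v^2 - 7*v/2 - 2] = 2*v - 7/2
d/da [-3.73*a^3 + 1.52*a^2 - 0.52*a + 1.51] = -11.19*a^2 + 3.04*a - 0.52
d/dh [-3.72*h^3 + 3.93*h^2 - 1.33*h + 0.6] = -11.16*h^2 + 7.86*h - 1.33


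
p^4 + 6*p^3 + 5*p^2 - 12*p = p*(p - 1)*(p + 3)*(p + 4)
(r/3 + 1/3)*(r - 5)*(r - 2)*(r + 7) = r^4/3 + r^3/3 - 13*r^2 + 31*r/3 + 70/3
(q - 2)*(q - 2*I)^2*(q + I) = q^4 - 2*q^3 - 3*I*q^3 + 6*I*q^2 - 4*I*q + 8*I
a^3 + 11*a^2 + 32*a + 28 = (a + 2)^2*(a + 7)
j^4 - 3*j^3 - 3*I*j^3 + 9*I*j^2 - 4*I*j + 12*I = (j - 3)*(j - 2*I)^2*(j + I)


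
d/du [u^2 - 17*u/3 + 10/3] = 2*u - 17/3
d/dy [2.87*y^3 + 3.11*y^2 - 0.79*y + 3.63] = 8.61*y^2 + 6.22*y - 0.79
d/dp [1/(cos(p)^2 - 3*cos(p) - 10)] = (2*cos(p) - 3)*sin(p)/(sin(p)^2 + 3*cos(p) + 9)^2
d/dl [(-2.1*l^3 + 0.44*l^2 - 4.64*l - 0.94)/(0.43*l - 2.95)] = (-1.806*l^3 + 18.7742*l^2 - 2.596*l + 14.0922)/(0.1849*l^2 - 2.537*l + 8.7025)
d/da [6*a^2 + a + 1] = 12*a + 1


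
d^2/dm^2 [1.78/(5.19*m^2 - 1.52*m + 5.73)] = (-95.892516*m^2 + 28.084128*m + 1.78*(10.38*m - 1.52)*(20.76*m - 3.04) - 105.869772)/(5.19*m^2 - 1.52*m + 5.73)^3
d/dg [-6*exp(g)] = -6*exp(g)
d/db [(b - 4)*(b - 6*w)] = 2*b - 6*w - 4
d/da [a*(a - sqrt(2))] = 2*a - sqrt(2)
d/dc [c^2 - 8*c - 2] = 2*c - 8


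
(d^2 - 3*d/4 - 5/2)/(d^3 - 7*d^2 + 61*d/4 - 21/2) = (4*d + 5)/(4*d^2 - 20*d + 21)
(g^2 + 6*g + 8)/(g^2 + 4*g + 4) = (g + 4)/(g + 2)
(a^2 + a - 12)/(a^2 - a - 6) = (a + 4)/(a + 2)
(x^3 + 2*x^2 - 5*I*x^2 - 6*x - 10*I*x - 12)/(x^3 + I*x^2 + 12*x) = (x^2 + 2*x*(1 - I) - 4*I)/(x*(x + 4*I))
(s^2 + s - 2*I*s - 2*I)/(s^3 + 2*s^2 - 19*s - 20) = (s - 2*I)/(s^2 + s - 20)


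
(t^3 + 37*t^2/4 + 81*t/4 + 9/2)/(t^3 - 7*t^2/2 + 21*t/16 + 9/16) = 4*(t^2 + 9*t + 18)/(4*t^2 - 15*t + 9)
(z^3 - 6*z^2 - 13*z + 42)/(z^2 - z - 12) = (z^2 - 9*z + 14)/(z - 4)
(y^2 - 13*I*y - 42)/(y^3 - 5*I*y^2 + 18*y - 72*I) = (y - 7*I)/(y^2 + I*y + 12)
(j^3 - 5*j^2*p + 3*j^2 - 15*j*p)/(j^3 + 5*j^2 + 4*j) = (j^2 - 5*j*p + 3*j - 15*p)/(j^2 + 5*j + 4)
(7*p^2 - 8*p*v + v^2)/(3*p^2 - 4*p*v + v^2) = (7*p - v)/(3*p - v)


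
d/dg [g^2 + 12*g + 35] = 2*g + 12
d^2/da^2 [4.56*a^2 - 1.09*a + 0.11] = 9.12000000000000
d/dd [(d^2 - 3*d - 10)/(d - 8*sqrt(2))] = (-d^2 + 3*d + (d - 8*sqrt(2))*(2*d - 3) + 10)/(d - 8*sqrt(2))^2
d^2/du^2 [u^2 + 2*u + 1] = 2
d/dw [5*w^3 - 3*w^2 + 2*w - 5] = 15*w^2 - 6*w + 2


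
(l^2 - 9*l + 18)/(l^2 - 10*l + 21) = (l - 6)/(l - 7)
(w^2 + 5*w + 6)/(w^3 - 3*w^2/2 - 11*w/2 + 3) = 2*(w + 3)/(2*w^2 - 7*w + 3)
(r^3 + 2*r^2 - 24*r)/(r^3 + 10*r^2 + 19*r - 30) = r*(r - 4)/(r^2 + 4*r - 5)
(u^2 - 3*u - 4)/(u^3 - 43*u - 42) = (u - 4)/(u^2 - u - 42)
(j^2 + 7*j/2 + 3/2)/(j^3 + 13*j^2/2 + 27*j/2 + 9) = (2*j + 1)/(2*j^2 + 7*j + 6)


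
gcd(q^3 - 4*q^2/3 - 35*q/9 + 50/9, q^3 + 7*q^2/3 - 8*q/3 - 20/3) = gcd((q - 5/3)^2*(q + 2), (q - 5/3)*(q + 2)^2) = q^2 + q/3 - 10/3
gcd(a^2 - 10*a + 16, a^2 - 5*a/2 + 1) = a - 2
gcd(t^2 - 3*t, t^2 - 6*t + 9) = t - 3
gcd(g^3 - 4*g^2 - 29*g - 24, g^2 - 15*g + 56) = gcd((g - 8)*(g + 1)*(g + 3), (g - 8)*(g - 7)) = g - 8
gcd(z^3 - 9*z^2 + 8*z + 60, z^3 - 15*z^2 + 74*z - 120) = z^2 - 11*z + 30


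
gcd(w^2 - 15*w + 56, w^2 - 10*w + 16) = w - 8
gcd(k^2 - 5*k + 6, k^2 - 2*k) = k - 2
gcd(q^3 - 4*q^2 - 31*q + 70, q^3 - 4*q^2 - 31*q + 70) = q^3 - 4*q^2 - 31*q + 70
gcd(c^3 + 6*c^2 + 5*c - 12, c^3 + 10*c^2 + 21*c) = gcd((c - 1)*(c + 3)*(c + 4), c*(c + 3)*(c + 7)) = c + 3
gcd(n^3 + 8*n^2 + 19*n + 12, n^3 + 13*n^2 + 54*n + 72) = n^2 + 7*n + 12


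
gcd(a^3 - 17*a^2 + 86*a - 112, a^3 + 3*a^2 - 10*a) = a - 2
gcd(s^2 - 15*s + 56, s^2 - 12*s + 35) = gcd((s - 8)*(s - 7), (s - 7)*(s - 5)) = s - 7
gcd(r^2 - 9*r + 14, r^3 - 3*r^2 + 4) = r - 2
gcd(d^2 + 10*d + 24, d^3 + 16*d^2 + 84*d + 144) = d^2 + 10*d + 24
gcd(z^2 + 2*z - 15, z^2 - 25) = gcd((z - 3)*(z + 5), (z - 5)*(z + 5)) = z + 5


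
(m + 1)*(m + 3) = m^2 + 4*m + 3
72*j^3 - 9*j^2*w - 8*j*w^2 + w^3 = (-8*j + w)*(-3*j + w)*(3*j + w)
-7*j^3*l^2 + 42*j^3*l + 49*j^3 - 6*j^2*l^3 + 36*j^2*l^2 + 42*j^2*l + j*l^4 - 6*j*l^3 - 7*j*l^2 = (-7*j + l)*(j + l)*(l - 7)*(j*l + j)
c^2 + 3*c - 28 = (c - 4)*(c + 7)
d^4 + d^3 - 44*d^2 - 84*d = d*(d - 7)*(d + 2)*(d + 6)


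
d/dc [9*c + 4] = 9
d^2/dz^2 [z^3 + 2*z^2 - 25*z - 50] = 6*z + 4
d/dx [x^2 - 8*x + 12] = 2*x - 8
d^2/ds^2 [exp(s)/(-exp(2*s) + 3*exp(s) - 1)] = (-2*(2*exp(s) - 3)^2*exp(2*s) + (8*exp(s) - 9)*(exp(2*s) - 3*exp(s) + 1)*exp(s) - (exp(2*s) - 3*exp(s) + 1)^2)*exp(s)/(exp(2*s) - 3*exp(s) + 1)^3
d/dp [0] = 0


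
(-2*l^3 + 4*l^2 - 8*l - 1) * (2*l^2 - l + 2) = -4*l^5 + 10*l^4 - 24*l^3 + 14*l^2 - 15*l - 2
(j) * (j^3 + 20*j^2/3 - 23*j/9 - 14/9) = j^4 + 20*j^3/3 - 23*j^2/9 - 14*j/9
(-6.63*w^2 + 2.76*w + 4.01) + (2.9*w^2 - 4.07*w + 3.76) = -3.73*w^2 - 1.31*w + 7.77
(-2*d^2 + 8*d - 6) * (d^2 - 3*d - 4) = -2*d^4 + 14*d^3 - 22*d^2 - 14*d + 24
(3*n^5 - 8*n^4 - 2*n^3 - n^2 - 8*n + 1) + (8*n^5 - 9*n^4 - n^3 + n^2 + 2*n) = 11*n^5 - 17*n^4 - 3*n^3 - 6*n + 1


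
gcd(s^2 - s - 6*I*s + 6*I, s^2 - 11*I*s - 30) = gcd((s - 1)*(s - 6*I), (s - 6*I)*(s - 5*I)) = s - 6*I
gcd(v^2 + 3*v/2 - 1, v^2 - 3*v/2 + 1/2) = v - 1/2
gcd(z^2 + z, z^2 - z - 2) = z + 1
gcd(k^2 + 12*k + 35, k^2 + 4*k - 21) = k + 7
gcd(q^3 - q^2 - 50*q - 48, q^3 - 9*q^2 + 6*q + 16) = q^2 - 7*q - 8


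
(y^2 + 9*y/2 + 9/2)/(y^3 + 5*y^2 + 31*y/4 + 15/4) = 2*(y + 3)/(2*y^2 + 7*y + 5)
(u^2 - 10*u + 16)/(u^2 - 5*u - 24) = (u - 2)/(u + 3)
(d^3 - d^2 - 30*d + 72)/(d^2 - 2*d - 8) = (d^2 + 3*d - 18)/(d + 2)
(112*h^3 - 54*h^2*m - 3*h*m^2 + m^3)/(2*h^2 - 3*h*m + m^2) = (56*h^2 + h*m - m^2)/(h - m)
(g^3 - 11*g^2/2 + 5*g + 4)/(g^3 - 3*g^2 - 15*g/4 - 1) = 2*(g - 2)/(2*g + 1)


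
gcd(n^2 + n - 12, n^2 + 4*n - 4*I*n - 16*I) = n + 4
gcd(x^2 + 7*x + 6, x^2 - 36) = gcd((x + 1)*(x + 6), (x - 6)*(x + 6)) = x + 6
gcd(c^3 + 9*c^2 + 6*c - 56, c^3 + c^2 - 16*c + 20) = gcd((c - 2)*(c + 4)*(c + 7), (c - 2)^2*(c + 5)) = c - 2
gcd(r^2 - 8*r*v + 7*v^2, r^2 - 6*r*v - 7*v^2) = r - 7*v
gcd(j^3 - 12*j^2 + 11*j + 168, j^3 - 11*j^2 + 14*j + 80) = j - 8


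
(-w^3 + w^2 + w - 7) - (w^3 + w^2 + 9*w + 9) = -2*w^3 - 8*w - 16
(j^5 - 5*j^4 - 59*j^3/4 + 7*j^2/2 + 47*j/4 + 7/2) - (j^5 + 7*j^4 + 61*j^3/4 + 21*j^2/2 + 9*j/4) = -12*j^4 - 30*j^3 - 7*j^2 + 19*j/2 + 7/2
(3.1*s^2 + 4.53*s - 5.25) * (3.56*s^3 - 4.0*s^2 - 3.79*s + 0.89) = 11.036*s^5 + 3.7268*s^4 - 48.559*s^3 + 6.5903*s^2 + 23.9292*s - 4.6725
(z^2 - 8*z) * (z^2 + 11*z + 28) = z^4 + 3*z^3 - 60*z^2 - 224*z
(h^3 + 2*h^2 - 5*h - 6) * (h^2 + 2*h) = h^5 + 4*h^4 - h^3 - 16*h^2 - 12*h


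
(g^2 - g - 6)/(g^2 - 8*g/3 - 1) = 3*(g + 2)/(3*g + 1)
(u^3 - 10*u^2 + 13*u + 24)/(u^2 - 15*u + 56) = (u^2 - 2*u - 3)/(u - 7)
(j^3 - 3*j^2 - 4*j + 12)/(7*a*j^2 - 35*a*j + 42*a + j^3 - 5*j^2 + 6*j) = (j + 2)/(7*a + j)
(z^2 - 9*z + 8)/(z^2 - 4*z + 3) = (z - 8)/(z - 3)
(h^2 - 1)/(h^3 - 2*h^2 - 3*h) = (h - 1)/(h*(h - 3))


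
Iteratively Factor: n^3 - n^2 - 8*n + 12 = (n + 3)*(n^2 - 4*n + 4) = (n - 2)*(n + 3)*(n - 2)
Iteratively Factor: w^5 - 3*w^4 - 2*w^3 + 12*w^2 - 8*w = (w - 1)*(w^4 - 2*w^3 - 4*w^2 + 8*w) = (w - 1)*(w + 2)*(w^3 - 4*w^2 + 4*w) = w*(w - 1)*(w + 2)*(w^2 - 4*w + 4) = w*(w - 2)*(w - 1)*(w + 2)*(w - 2)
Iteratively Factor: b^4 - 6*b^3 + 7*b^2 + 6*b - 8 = (b - 1)*(b^3 - 5*b^2 + 2*b + 8) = (b - 4)*(b - 1)*(b^2 - b - 2) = (b - 4)*(b - 2)*(b - 1)*(b + 1)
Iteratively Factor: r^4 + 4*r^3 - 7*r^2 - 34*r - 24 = (r + 4)*(r^3 - 7*r - 6) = (r + 1)*(r + 4)*(r^2 - r - 6) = (r - 3)*(r + 1)*(r + 4)*(r + 2)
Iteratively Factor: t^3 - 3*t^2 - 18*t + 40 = (t - 5)*(t^2 + 2*t - 8) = (t - 5)*(t - 2)*(t + 4)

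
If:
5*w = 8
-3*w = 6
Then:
No Solution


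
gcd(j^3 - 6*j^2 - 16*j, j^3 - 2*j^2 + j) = j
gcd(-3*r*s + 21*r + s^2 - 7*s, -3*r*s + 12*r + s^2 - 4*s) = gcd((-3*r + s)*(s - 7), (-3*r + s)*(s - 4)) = 3*r - s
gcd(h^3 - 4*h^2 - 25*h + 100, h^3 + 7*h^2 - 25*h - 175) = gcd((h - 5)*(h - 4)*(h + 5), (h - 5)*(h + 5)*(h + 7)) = h^2 - 25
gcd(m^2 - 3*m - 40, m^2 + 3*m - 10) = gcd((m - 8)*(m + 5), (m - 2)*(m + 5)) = m + 5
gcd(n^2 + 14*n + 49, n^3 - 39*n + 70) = n + 7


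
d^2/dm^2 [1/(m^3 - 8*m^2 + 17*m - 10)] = 2*((8 - 3*m)*(m^3 - 8*m^2 + 17*m - 10) + (3*m^2 - 16*m + 17)^2)/(m^3 - 8*m^2 + 17*m - 10)^3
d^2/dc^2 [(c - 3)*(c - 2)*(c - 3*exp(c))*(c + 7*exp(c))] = 4*c^3*exp(c) - 84*c^2*exp(2*c) + 4*c^2*exp(c) + 12*c^2 + 252*c*exp(2*c) - 32*c*exp(c) - 30*c - 126*exp(2*c) + 8*exp(c) + 12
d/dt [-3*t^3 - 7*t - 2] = -9*t^2 - 7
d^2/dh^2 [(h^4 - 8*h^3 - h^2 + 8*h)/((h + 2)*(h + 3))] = 2*(h^6 + 15*h^5 + 93*h^4 + 101*h^3 - 486*h^2 - 1008*h - 276)/(h^6 + 15*h^5 + 93*h^4 + 305*h^3 + 558*h^2 + 540*h + 216)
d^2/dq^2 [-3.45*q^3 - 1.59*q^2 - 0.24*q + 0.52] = -20.7*q - 3.18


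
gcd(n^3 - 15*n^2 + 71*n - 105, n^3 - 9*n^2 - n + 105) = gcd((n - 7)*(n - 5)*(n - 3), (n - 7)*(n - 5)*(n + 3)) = n^2 - 12*n + 35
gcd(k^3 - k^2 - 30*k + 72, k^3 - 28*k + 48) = k^2 + 2*k - 24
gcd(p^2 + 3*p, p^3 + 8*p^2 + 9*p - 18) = p + 3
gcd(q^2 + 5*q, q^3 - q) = q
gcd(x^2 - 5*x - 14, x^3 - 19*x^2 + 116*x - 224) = x - 7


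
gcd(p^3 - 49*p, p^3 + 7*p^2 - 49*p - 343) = p^2 - 49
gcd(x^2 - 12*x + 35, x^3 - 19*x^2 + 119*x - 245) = x^2 - 12*x + 35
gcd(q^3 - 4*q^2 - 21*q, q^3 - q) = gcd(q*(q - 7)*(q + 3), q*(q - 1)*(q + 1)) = q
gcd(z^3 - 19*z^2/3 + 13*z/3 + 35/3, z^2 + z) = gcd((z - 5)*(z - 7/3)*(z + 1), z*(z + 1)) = z + 1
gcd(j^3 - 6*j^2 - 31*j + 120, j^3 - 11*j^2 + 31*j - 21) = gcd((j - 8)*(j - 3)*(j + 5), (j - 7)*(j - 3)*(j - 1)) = j - 3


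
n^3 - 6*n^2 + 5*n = n*(n - 5)*(n - 1)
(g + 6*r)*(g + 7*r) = g^2 + 13*g*r + 42*r^2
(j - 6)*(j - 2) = j^2 - 8*j + 12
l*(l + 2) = l^2 + 2*l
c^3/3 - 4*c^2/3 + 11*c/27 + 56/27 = (c/3 + 1/3)*(c - 8/3)*(c - 7/3)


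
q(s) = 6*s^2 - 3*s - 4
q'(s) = 12*s - 3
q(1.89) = 11.76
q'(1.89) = 19.68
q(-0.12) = -3.55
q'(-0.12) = -4.44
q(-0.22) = -3.05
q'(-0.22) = -5.64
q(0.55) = -3.84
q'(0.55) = 3.60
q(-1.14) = 7.22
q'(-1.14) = -16.68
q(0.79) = -2.63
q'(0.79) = 6.48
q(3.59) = 62.56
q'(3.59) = 40.08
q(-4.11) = 109.68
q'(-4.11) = -52.32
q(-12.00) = 896.00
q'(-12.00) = -147.00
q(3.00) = 41.00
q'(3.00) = 33.00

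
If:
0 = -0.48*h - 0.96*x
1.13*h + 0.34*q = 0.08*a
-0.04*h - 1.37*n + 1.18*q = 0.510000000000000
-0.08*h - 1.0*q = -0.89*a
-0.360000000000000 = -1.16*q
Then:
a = 0.34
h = -0.07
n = -0.10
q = 0.31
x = 0.03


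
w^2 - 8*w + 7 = (w - 7)*(w - 1)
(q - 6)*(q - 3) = q^2 - 9*q + 18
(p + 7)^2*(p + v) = p^3 + p^2*v + 14*p^2 + 14*p*v + 49*p + 49*v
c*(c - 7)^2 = c^3 - 14*c^2 + 49*c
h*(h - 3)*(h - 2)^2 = h^4 - 7*h^3 + 16*h^2 - 12*h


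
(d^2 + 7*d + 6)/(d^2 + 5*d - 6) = (d + 1)/(d - 1)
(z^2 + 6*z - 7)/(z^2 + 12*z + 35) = (z - 1)/(z + 5)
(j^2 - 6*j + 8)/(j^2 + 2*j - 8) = (j - 4)/(j + 4)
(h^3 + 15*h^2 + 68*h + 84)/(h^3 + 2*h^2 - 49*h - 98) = (h + 6)/(h - 7)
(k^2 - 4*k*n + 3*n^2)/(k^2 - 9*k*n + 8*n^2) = (k - 3*n)/(k - 8*n)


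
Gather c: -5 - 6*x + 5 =-6*x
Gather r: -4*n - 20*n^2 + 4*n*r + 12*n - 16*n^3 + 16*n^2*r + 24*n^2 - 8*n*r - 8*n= -16*n^3 + 4*n^2 + r*(16*n^2 - 4*n)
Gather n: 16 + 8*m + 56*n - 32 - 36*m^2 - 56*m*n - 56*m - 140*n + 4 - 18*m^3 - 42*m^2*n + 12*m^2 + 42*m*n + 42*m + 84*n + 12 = -18*m^3 - 24*m^2 - 6*m + n*(-42*m^2 - 14*m)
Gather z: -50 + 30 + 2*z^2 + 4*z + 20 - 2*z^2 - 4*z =0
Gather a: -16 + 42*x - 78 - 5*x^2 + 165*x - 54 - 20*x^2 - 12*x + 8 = -25*x^2 + 195*x - 140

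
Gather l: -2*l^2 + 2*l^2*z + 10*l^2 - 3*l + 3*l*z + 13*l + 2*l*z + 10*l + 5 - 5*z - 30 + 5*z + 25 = l^2*(2*z + 8) + l*(5*z + 20)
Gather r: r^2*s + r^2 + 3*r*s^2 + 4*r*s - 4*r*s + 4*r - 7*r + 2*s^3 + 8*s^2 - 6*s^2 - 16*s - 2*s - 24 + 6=r^2*(s + 1) + r*(3*s^2 - 3) + 2*s^3 + 2*s^2 - 18*s - 18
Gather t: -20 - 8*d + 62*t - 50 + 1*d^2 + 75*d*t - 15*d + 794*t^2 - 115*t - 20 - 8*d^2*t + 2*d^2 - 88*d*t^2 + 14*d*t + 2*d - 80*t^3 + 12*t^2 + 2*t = 3*d^2 - 21*d - 80*t^3 + t^2*(806 - 88*d) + t*(-8*d^2 + 89*d - 51) - 90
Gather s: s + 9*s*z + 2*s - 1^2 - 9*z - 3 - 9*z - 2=s*(9*z + 3) - 18*z - 6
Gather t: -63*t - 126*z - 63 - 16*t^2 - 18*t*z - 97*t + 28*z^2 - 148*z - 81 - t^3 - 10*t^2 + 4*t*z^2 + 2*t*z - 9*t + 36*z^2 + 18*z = -t^3 - 26*t^2 + t*(4*z^2 - 16*z - 169) + 64*z^2 - 256*z - 144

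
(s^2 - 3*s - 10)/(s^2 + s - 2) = (s - 5)/(s - 1)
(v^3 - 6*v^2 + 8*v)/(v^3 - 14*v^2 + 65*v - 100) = v*(v - 2)/(v^2 - 10*v + 25)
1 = 1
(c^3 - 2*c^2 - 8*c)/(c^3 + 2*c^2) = (c - 4)/c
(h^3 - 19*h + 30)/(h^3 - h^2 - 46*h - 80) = (h^2 - 5*h + 6)/(h^2 - 6*h - 16)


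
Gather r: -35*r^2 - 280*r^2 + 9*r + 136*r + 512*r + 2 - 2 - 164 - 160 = -315*r^2 + 657*r - 324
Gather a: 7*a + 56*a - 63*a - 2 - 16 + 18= 0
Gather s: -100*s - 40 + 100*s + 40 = 0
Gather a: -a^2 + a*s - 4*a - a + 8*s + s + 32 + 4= -a^2 + a*(s - 5) + 9*s + 36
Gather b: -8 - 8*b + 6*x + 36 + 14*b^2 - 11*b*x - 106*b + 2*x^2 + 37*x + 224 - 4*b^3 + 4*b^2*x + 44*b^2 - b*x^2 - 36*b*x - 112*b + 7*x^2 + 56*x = -4*b^3 + b^2*(4*x + 58) + b*(-x^2 - 47*x - 226) + 9*x^2 + 99*x + 252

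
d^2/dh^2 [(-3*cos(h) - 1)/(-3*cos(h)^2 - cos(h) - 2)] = 2*(-243*(1 - cos(2*h))^2*cos(h) - 27*(1 - cos(2*h))^2 + 113*cos(h) + 58*cos(2*h) - 63*cos(3*h) + 54*cos(5*h) + 78)/(2*cos(h) + 3*cos(2*h) + 7)^3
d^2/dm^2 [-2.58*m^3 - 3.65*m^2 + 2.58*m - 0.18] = -15.48*m - 7.3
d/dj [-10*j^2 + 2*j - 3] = 2 - 20*j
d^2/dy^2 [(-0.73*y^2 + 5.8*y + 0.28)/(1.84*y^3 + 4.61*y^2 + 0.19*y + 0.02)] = (-4.942976*y^6 + 117.81888*y^5 + 308.094384*y^4 + 282.125062*y^3 + 34.133412*y^2 - 1.798872*y - 0.07608)/(6.229504*y^9 + 46.822848*y^8 + 119.241384*y^7 + 107.845253*y^6 + 13.330857*y^5 + 1.816341*y^4 + 0.114175*y^3 + 0.007698*y^2 + 0.000228*y + 8.0e-6)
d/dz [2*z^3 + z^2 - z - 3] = 6*z^2 + 2*z - 1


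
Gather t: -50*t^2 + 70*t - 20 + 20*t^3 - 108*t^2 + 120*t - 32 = 20*t^3 - 158*t^2 + 190*t - 52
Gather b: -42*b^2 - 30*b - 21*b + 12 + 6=-42*b^2 - 51*b + 18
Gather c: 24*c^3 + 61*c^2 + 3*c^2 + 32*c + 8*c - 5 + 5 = 24*c^3 + 64*c^2 + 40*c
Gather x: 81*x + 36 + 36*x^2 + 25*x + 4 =36*x^2 + 106*x + 40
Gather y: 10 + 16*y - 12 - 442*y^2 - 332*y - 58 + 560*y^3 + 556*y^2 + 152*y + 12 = 560*y^3 + 114*y^2 - 164*y - 48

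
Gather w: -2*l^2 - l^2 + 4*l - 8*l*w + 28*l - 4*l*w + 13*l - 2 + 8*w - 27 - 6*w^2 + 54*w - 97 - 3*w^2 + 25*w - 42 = -3*l^2 + 45*l - 9*w^2 + w*(87 - 12*l) - 168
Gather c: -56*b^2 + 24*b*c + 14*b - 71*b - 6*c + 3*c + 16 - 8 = -56*b^2 - 57*b + c*(24*b - 3) + 8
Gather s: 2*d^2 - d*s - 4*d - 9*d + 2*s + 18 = 2*d^2 - 13*d + s*(2 - d) + 18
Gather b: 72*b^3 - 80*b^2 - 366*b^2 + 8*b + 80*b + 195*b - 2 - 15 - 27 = 72*b^3 - 446*b^2 + 283*b - 44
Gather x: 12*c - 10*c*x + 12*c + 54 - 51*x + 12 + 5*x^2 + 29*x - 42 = 24*c + 5*x^2 + x*(-10*c - 22) + 24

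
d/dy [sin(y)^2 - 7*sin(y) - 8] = (2*sin(y) - 7)*cos(y)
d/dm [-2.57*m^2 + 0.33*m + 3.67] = 0.33 - 5.14*m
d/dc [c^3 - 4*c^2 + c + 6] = 3*c^2 - 8*c + 1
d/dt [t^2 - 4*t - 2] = 2*t - 4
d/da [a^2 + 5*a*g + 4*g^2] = 2*a + 5*g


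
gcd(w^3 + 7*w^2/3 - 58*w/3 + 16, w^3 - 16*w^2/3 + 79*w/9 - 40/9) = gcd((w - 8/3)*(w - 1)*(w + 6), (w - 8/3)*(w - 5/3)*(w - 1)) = w^2 - 11*w/3 + 8/3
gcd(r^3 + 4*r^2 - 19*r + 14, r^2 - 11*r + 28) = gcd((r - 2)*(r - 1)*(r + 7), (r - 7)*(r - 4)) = 1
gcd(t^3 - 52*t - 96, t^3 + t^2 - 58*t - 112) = t^2 - 6*t - 16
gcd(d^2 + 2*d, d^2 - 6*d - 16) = d + 2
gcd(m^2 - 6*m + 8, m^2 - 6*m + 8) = m^2 - 6*m + 8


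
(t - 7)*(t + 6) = t^2 - t - 42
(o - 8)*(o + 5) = o^2 - 3*o - 40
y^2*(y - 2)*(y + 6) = y^4 + 4*y^3 - 12*y^2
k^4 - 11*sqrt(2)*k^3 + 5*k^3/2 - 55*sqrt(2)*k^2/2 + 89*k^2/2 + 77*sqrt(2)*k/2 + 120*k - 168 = (k - 1)*(k + 7/2)*(k - 8*sqrt(2))*(k - 3*sqrt(2))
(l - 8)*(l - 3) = l^2 - 11*l + 24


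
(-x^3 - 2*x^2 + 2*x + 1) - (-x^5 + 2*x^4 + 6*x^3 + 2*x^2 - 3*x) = x^5 - 2*x^4 - 7*x^3 - 4*x^2 + 5*x + 1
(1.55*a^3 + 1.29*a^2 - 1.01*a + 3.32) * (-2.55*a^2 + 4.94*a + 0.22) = -3.9525*a^5 + 4.3675*a^4 + 9.2891*a^3 - 13.1716*a^2 + 16.1786*a + 0.7304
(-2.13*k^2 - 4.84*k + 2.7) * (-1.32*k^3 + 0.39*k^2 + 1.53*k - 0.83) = 2.8116*k^5 + 5.5581*k^4 - 8.7105*k^3 - 4.5843*k^2 + 8.1482*k - 2.241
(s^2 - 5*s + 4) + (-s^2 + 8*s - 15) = 3*s - 11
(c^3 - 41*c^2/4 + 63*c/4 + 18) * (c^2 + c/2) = c^5 - 39*c^4/4 + 85*c^3/8 + 207*c^2/8 + 9*c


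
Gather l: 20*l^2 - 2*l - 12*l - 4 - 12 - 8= 20*l^2 - 14*l - 24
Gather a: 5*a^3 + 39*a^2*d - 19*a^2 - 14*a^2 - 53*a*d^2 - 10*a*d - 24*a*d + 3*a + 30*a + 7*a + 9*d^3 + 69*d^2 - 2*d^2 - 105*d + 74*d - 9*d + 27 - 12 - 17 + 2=5*a^3 + a^2*(39*d - 33) + a*(-53*d^2 - 34*d + 40) + 9*d^3 + 67*d^2 - 40*d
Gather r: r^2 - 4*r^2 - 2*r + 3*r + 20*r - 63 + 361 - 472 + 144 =-3*r^2 + 21*r - 30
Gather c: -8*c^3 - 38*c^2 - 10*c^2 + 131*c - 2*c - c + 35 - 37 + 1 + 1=-8*c^3 - 48*c^2 + 128*c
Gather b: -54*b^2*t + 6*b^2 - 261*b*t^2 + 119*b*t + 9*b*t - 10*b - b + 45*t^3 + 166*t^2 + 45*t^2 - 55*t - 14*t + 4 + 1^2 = b^2*(6 - 54*t) + b*(-261*t^2 + 128*t - 11) + 45*t^3 + 211*t^2 - 69*t + 5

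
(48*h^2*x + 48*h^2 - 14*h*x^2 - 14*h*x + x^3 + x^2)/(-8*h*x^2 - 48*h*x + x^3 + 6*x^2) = (-6*h*x - 6*h + x^2 + x)/(x*(x + 6))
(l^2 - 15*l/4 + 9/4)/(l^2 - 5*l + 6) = (l - 3/4)/(l - 2)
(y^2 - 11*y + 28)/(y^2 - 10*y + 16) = (y^2 - 11*y + 28)/(y^2 - 10*y + 16)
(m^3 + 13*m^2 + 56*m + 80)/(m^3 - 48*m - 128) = (m + 5)/(m - 8)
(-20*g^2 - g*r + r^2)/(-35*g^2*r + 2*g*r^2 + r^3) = (4*g + r)/(r*(7*g + r))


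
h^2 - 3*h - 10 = (h - 5)*(h + 2)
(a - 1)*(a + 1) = a^2 - 1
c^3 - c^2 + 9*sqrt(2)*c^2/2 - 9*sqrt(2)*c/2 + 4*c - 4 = (c - 1)*(c + sqrt(2)/2)*(c + 4*sqrt(2))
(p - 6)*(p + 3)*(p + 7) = p^3 + 4*p^2 - 39*p - 126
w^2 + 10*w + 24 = (w + 4)*(w + 6)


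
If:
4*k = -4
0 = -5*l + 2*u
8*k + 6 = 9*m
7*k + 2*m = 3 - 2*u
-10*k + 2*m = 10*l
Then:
No Solution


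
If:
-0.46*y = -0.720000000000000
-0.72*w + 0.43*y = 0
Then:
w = 0.93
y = 1.57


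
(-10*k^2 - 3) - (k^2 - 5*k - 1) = -11*k^2 + 5*k - 2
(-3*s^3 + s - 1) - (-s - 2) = -3*s^3 + 2*s + 1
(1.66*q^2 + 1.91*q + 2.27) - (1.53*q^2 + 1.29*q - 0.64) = 0.13*q^2 + 0.62*q + 2.91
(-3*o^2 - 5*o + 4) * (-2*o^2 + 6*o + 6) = 6*o^4 - 8*o^3 - 56*o^2 - 6*o + 24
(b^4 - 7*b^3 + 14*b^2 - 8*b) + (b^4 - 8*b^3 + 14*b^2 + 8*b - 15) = 2*b^4 - 15*b^3 + 28*b^2 - 15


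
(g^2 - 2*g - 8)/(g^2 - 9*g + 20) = (g + 2)/(g - 5)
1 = 1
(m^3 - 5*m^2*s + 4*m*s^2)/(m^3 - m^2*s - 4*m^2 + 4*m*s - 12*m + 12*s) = m*(m - 4*s)/(m^2 - 4*m - 12)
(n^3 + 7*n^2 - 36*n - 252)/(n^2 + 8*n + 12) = (n^2 + n - 42)/(n + 2)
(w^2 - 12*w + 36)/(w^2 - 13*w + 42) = (w - 6)/(w - 7)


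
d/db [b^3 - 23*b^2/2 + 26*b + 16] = 3*b^2 - 23*b + 26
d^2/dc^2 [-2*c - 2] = 0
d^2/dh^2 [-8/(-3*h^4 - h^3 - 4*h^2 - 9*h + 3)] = 16*(-(18*h^2 + 3*h + 4)*(3*h^4 + h^3 + 4*h^2 + 9*h - 3) + (12*h^3 + 3*h^2 + 8*h + 9)^2)/(3*h^4 + h^3 + 4*h^2 + 9*h - 3)^3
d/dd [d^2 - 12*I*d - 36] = 2*d - 12*I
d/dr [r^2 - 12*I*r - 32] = 2*r - 12*I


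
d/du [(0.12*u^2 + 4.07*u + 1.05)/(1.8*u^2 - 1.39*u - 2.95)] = (-7.4928*u^2 - 4.488*u - 10.547)/(3.24*u^4 - 5.004*u^3 - 8.6879*u^2 + 8.201*u + 8.7025)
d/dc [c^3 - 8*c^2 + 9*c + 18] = 3*c^2 - 16*c + 9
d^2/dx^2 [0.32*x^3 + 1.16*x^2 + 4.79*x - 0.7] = 1.92*x + 2.32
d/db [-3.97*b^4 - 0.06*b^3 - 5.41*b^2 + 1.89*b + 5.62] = -15.88*b^3 - 0.18*b^2 - 10.82*b + 1.89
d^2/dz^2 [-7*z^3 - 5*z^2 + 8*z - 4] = -42*z - 10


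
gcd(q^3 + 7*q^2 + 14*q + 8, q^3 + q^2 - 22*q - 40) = q^2 + 6*q + 8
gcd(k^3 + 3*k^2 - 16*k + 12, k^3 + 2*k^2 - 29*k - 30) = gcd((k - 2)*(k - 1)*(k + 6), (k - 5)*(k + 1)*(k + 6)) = k + 6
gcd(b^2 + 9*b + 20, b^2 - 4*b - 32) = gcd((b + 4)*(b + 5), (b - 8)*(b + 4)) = b + 4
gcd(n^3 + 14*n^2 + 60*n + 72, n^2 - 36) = n + 6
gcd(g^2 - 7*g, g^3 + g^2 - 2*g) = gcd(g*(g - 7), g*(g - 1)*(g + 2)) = g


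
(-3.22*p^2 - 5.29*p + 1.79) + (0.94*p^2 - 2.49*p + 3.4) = -2.28*p^2 - 7.78*p + 5.19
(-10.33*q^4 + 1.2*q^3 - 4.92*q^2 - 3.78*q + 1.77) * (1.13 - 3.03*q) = 31.2999*q^5 - 15.3089*q^4 + 16.2636*q^3 + 5.8938*q^2 - 9.6345*q + 2.0001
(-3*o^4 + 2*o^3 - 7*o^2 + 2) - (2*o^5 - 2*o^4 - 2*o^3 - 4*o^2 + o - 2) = -2*o^5 - o^4 + 4*o^3 - 3*o^2 - o + 4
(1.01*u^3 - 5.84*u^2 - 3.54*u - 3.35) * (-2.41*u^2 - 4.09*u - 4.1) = -2.4341*u^5 + 9.9435*u^4 + 28.276*u^3 + 46.4961*u^2 + 28.2155*u + 13.735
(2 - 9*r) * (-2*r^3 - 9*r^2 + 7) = 18*r^4 + 77*r^3 - 18*r^2 - 63*r + 14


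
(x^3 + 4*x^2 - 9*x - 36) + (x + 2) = x^3 + 4*x^2 - 8*x - 34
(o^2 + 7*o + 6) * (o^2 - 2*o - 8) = o^4 + 5*o^3 - 16*o^2 - 68*o - 48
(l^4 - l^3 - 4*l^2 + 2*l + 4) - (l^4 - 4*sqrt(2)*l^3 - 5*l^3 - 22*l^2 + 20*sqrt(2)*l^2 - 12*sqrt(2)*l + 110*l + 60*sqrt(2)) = 4*l^3 + 4*sqrt(2)*l^3 - 20*sqrt(2)*l^2 + 18*l^2 - 108*l + 12*sqrt(2)*l - 60*sqrt(2) + 4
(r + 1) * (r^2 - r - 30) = r^3 - 31*r - 30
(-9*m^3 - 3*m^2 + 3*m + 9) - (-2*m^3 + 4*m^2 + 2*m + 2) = -7*m^3 - 7*m^2 + m + 7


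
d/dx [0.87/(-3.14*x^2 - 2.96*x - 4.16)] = (5.4636*x + 2.5752)/(3.14*x^2 + 2.96*x + 4.16)^2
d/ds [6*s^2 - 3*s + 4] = 12*s - 3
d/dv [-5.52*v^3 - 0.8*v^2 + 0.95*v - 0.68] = -16.56*v^2 - 1.6*v + 0.95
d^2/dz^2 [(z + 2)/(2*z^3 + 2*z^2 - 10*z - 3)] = 4*(2*(z + 2)*(3*z^2 + 2*z - 5)^2 + (-3*z^2 - 2*z - (z + 2)*(3*z + 1) + 5)*(2*z^3 + 2*z^2 - 10*z - 3))/(2*z^3 + 2*z^2 - 10*z - 3)^3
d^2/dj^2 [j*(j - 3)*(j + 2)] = 6*j - 2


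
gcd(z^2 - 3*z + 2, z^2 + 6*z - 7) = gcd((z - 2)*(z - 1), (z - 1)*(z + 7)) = z - 1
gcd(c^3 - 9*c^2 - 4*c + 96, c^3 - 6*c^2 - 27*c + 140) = c - 4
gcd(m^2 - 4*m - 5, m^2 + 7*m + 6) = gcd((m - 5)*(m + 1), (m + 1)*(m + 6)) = m + 1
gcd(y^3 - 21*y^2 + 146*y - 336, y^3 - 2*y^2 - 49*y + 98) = y - 7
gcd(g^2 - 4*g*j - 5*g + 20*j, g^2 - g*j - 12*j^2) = g - 4*j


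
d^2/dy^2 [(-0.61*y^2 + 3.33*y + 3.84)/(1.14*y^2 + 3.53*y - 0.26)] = (13.56486*y^3 + 28.85796*y^2 + 98.63964*y + 104.00614)/(1.481544*y^6 + 13.762764*y^5 + 41.60259*y^4 + 37.709225*y^3 - 9.48831*y^2 + 0.715884*y - 0.017576)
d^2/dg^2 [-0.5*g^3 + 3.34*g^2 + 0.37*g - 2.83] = 6.68 - 3.0*g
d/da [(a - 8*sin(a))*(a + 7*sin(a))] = -a*cos(a) + 2*a - sin(a) - 56*sin(2*a)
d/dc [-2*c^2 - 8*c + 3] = -4*c - 8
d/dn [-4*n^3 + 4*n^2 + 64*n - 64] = -12*n^2 + 8*n + 64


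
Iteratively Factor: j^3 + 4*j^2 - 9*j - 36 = (j + 3)*(j^2 + j - 12) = (j - 3)*(j + 3)*(j + 4)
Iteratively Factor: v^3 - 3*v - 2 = (v - 2)*(v^2 + 2*v + 1) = (v - 2)*(v + 1)*(v + 1)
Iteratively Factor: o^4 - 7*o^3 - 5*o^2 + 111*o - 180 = (o - 5)*(o^3 - 2*o^2 - 15*o + 36) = (o - 5)*(o - 3)*(o^2 + o - 12) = (o - 5)*(o - 3)*(o + 4)*(o - 3)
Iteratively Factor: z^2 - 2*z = (z)*(z - 2)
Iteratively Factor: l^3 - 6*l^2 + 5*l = (l)*(l^2 - 6*l + 5) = l*(l - 1)*(l - 5)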